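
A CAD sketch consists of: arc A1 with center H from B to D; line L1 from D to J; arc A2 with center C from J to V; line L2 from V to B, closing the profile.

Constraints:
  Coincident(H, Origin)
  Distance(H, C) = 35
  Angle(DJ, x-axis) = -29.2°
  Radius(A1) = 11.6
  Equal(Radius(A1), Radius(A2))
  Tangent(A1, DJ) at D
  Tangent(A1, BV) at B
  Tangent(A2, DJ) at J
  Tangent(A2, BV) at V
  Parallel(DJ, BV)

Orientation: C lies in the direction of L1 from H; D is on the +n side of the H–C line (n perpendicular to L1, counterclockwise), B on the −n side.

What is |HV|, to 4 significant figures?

36.87

Tangency of A1 to both parallel lines with radius 11.6 puts D and B at H ± 11.6·n: D = (5.659, 10.13), B = (-5.659, -10.13). Equal radii place J and V the same way about C: J = C + 11.6·n = (36.21, -6.949), V = C − 11.6·n = (24.89, -27.20). Then |HV| = |V − H| = 36.87.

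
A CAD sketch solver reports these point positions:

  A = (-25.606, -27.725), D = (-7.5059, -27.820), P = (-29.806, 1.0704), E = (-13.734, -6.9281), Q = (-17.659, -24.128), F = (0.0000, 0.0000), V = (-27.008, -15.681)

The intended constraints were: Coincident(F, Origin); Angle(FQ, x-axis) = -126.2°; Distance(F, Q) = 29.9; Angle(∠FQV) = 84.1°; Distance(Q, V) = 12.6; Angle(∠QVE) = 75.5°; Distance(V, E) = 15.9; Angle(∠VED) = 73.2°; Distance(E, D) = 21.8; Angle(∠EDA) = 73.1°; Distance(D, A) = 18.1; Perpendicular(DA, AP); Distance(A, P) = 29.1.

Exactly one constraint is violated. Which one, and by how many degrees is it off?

Perpendicular(DA, AP) — off by 8.60°.

F = (0.00, 0.00) ✓; FQ at -126.2° ✓; |FQ| = 29.90 ✓; ∠FQV = 84.10° ✓; |QV| = 12.60 ✓; ∠QVE = 75.50° ✓; |VE| = 15.90 ✓; ∠VED = 73.20° ✓; |ED| = 21.80 ✓; ∠EDA = 73.10° ✓; |DA| = 18.10 ✓; ∠(DA, AP) = 81.40° ✗; |AP| = 29.10 ✓.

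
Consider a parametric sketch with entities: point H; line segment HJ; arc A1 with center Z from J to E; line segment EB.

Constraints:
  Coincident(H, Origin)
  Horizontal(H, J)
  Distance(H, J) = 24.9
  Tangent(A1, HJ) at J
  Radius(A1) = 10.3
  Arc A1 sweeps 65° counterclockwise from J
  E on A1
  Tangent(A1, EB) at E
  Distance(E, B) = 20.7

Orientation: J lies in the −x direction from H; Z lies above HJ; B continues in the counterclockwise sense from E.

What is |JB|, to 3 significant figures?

30.6

H is at the origin; H and J share the same y with |HJ| = 24.9 and J on the −x side, so J = (-24.9, 0.00). A1 meets HJ tangentially, so ZJ is at right angles to HJ, so Z = J + (0, 10.3) = (-24.9, 10.3). On A1, J sits at bearing -90° from Z; a 65° counterclockwise sweep puts E at bearing -25°, so E = Z + 10.3·(cos -25°, sin -25°) = (-15.6, 5.95). Since A1 is tangent to EB there, ZE ⟂ EB, so EB runs along (−sin -25°, cos -25°); with |EB| = 20.7, B = (-6.82, 24.7). Then |JB| = |B − J| = 30.6.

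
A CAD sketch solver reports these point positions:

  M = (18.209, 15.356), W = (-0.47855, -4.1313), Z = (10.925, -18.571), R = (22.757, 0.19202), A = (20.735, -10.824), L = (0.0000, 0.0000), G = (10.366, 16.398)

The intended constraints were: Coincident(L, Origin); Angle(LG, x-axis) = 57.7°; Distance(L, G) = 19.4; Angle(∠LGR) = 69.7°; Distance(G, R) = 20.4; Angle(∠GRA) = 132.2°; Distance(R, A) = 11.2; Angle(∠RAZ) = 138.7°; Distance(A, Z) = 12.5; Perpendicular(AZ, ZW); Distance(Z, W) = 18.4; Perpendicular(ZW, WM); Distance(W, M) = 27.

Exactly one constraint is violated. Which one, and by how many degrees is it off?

Perpendicular(ZW, WM) — off by 7.90°.

L = (0.00, 0.00) ✓; LG at 57.70° ✓; |LG| = 19.40 ✓; ∠LGR = 69.70° ✓; |GR| = 20.40 ✓; ∠GRA = 132.2° ✓; |RA| = 11.20 ✓; ∠RAZ = 138.7° ✓; |AZ| = 12.50 ✓; ∠(AZ, ZW) = 90.00° ✓; |ZW| = 18.40 ✓; ∠(ZW, WM) = 82.10° ✗; |WM| = 27.00 ✓.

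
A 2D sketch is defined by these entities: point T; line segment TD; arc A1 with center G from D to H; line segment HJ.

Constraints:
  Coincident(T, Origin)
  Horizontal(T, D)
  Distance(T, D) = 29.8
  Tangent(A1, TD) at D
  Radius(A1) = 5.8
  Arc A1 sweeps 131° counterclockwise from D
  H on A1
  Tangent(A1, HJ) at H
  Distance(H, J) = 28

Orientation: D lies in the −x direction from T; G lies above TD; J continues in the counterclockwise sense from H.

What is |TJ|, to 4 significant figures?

53.50

T is at the origin; TD is horizontal with |TD| = 29.8 and D on the −x side, so D = (-29.80, 0.000). The tangent condition forces GD to be normal to TD, so G = D + (0, 5.8) = (-29.80, 5.800). On A1, D sits at bearing -90° from G; a 131° counterclockwise sweep puts H at bearing 41°, so H = G + 5.8·(cos 41°, sin 41°) = (-25.42, 9.605). Tangency of A1 to HJ means the radius GH is perpendicular to HJ, so HJ runs along (−sin 41°, cos 41°); with |HJ| = 28.0, J = (-43.79, 30.74). Then |TJ| = |J − T| = 53.50.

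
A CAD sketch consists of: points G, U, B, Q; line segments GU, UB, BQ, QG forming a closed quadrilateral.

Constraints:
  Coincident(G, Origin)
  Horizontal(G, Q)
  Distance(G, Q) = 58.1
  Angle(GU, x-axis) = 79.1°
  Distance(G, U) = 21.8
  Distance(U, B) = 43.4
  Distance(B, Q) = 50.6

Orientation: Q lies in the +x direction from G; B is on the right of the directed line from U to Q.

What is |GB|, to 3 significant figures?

24.5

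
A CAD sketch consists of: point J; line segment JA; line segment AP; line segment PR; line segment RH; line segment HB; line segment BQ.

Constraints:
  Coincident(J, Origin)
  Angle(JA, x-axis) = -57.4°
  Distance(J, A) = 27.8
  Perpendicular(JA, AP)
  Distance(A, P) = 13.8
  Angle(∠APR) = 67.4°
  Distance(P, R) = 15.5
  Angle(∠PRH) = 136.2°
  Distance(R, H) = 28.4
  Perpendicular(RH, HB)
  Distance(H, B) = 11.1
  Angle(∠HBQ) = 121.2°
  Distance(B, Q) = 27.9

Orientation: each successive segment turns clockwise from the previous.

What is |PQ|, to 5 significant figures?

21.610

J is at the origin; JA runs at -57.4° with length 27.8, so A = (14.978, -23.420). The perpendicularity gives AP at right angles to JA, so AP runs at -147.40°; with |AP| = 13.8, P = (3.3520, -30.855). ∠APR = 67.4° gives PR at 100.00° from the x-axis; with |PR| = 15.5, R = (0.66044, -15.591). ∠PRH = 136.2° gives RH at 56.200° from the x-axis; with |RH| = 28.4, H = (16.459, 8.0093). RH is perpendicular to HB, so HB runs at -33.800°; with |HB| = 11.1, B = (25.683, 1.8344). ∠HBQ = 121.2° gives BQ at -92.600° from the x-axis; with |BQ| = 27.9, Q = (24.418, -26.037). Then |PQ| = |Q − P| = 21.610.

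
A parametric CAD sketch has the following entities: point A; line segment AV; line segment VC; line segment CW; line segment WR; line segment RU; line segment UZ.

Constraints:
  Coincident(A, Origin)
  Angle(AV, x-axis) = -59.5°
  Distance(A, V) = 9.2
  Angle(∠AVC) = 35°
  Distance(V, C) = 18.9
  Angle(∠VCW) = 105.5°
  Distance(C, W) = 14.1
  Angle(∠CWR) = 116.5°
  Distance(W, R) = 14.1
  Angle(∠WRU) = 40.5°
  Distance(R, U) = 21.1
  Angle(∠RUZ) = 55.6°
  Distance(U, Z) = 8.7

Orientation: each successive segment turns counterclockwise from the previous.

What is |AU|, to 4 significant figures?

8.059

A is at the origin; AV runs at -59.5° with length 9.2, so V = (4.669, -7.927). ∠AVC = 35.0° gives VC at 85.50° from the x-axis; with |VC| = 18.9, C = (6.152, 10.91). ∠VCW = 105.5° gives CW at 160.0° from the x-axis; with |CW| = 14.1, W = (-7.097, 15.74). ∠CWR = 116.5° gives WR at -136.5° from the x-axis; with |WR| = 14.1, R = (-17.33, 6.031). ∠WRU = 40.5° gives RU at 3.000° from the x-axis; with |RU| = 21.1, U = (3.746, 7.136). Then |AU| = |U − A| = 8.059.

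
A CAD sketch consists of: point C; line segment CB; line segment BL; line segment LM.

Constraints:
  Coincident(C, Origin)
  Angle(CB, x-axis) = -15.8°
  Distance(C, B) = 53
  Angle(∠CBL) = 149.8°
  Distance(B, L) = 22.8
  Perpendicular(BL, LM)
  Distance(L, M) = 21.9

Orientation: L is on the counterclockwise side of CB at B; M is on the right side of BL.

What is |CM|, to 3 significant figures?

84.1

C is at the origin; CB runs at -15.8° with length 53.0, so B = 53.0·(cos -15.8°, sin -15.8°) = (51.0, -14.4). ∠CBL = 149.8°, so BL runs at -15.8° + (180° − 149.8°) = 14.4° from the x-axis; with |BL| = 22.8, L = B + 22.8·(cos 14.4°, sin 14.4°) = (73.1, -8.76). The perpendicularity gives LM at right angles to BL; with |LM| = 21.9 on the right of BL, M = L + 21.9·(0.249, -0.969) = (78.5, -30.0). Then |CM| = |M − C| = 84.1.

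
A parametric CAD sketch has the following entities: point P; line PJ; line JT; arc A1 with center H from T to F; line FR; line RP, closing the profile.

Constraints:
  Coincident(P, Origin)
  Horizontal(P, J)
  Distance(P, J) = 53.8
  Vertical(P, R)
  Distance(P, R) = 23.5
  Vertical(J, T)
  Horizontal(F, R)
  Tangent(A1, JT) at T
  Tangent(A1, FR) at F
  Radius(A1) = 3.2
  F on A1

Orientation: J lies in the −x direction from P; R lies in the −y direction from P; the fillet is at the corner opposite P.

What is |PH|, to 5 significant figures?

54.520

P is at the origin; PJ is horizontal with |PJ| = 53.8 and J on the −x side, so J = (-53.800, 0.0000). P and R share the same x with |PR| = 23.5 and R on the −y side, so R = (0.0000, -23.500). The virtual corner opposite P is at (-53.800, -23.500). The tangent condition forces HT to be normal to JT and since A1 is tangent to FR there, HF ⟂ FR, with radius 3.2, so the center H sits 3.2 in from both sides at H = (-50.600, -20.300). Then |PH| = |H − P| = 54.520.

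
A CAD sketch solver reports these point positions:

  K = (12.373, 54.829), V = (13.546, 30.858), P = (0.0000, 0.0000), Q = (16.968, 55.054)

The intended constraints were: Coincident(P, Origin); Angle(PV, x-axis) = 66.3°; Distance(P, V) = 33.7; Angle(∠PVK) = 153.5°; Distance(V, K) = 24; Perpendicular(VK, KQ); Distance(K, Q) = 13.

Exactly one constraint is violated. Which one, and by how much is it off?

Distance(K, Q) = 13 — off by 8.40.

P = (0.00, 0.00) ✓; PV at 66.30° ✓; |PV| = 33.70 ✓; ∠PVK = 153.5° ✓; |VK| = 24.00 ✓; ∠(VK, KQ) = 90.00° ✓; |KQ| = 4.601 ✗.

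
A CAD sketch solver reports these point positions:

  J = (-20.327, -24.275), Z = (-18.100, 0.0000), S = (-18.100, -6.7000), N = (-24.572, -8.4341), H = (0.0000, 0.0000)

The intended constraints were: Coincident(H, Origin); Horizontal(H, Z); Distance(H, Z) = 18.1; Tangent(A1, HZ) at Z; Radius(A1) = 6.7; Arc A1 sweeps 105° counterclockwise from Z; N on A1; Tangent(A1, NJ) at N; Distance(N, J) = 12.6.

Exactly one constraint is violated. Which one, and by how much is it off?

Distance(N, J) = 12.6 — off by 3.80.

H = (0.00, 0.00) ✓; H.y = 0.00, Z.y = 0.00 ✓; |HZ| = 18.10 ✓; ∠(SZ, ZH) = 90.00° ✓; |SZ| = 6.700 ✓; bearing(S→N) − bearing(S→Z) = 105.0° ✓; |SN| = 6.700 ✓; ∠(SN, NJ) = 90.00° ✓; |NJ| = 16.40 ✗.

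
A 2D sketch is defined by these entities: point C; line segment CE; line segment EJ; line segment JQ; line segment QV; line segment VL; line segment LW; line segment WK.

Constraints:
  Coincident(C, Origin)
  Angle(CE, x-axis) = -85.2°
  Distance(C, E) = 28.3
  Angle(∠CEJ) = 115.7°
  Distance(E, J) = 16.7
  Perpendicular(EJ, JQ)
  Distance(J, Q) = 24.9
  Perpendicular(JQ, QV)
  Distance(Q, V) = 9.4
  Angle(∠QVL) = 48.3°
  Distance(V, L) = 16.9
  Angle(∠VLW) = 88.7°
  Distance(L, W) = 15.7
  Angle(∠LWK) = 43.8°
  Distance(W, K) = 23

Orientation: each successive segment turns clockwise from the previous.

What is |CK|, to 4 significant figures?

19.42

C is at the origin; CE runs at -85.2° with length 28.3, so E = (2.368, -28.20). ∠CEJ = 115.7° gives EJ at -149.5° from the x-axis; with |EJ| = 16.7, J = (-12.02, -36.68). EJ is perpendicular to JQ, so JQ runs at 120.5°; with |JQ| = 24.9, Q = (-24.66, -15.22). JQ ⟂ QV, so QV runs at 30.50°; with |QV| = 9.4, V = (-16.56, -10.45). ∠QVL = 48.3° gives VL at -101.2° from the x-axis; with |VL| = 16.9, L = (-19.84, -27.03). ∠VLW = 88.7° gives LW at 167.5° from the x-axis; with |LW| = 15.7, W = (-35.17, -23.63). ∠LWK = 43.8° gives WK at 31.30° from the x-axis; with |WK| = 23.0, K = (-15.52, -11.68). Then |CK| = |K − C| = 19.42.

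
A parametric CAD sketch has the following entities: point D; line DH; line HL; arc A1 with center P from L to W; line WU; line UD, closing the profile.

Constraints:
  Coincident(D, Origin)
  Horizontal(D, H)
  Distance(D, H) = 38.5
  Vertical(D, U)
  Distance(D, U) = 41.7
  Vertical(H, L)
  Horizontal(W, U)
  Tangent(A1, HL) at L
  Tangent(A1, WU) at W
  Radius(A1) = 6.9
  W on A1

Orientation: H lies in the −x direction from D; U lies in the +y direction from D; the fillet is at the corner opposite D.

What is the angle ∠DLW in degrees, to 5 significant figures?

87.110°

D is at the origin; D and H share the same y with |DH| = 38.5 and H on the −x side, so H = (-38.500, 0.0000). DU is vertical with |DU| = 41.7 and U on the +y side, so U = (0.0000, 41.700). The virtual corner opposite D is at (-38.500, 41.700). Since A1 is tangent to HL there, PL ⟂ HL and tangency of A1 to WU means the radius PW is perpendicular to WU, with radius 6.9, so the center P sits 6.9 in from both sides at P = (-31.600, 34.800). That places the tangent points at L = (-38.500, 34.800) on HL and W = (-31.600, 41.700) on WU. Then cos ∠DLW = LD·LW / (|LD||LW|), giving 87.110°.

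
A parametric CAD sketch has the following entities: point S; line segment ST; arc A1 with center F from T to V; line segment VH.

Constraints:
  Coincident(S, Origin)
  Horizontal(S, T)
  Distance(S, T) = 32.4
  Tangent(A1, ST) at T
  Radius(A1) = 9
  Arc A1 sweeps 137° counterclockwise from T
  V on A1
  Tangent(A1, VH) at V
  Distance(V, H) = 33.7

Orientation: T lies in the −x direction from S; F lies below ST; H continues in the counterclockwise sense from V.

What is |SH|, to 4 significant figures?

40.99

S is at the origin; S and T share the same y with |ST| = 32.4 and T on the −x side, so T = (-32.40, 0.000). Since A1 is tangent to ST there, FT ⟂ ST, so F = T + (0, -9) = (-32.40, -9.000). On A1, T sits at bearing 90° from F; a 137° counterclockwise sweep puts V at bearing 227°, so V = F + 9.0·(cos 227°, sin 227°) = (-38.54, -15.58). Tangency of A1 to VH means the radius FV is perpendicular to VH, so VH runs along (−sin 227°, cos 227°); with |VH| = 33.7, H = (-13.89, -38.57). Then |SH| = |H − S| = 40.99.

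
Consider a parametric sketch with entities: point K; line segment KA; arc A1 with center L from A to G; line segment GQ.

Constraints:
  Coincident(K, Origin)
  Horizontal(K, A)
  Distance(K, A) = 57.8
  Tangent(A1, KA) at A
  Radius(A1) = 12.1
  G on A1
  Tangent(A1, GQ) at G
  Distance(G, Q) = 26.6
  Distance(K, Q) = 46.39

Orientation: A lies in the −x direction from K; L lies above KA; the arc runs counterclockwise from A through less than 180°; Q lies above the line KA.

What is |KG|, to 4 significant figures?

47.46

K is at the origin; K and A share the same y with |KA| = 57.8 and A on the −x side, so A = (-57.80, 0.000). A1 meets KA tangentially, so LA is at right angles to KA, so L = A + (0, 12.1) = (-57.80, 12.10). Since LG ⟂ GQ (tangency), |LQ| = √(12.1² + 26.6²) = 29.22 regardless of where G sits on A1. So Q lies on both circle(K, 46.39) and circle(L, 29.22); the above-KA intersection is Q = (-35.03, 30.41). G is the foot of the tangent from Q: G = (-46.99, 6.657).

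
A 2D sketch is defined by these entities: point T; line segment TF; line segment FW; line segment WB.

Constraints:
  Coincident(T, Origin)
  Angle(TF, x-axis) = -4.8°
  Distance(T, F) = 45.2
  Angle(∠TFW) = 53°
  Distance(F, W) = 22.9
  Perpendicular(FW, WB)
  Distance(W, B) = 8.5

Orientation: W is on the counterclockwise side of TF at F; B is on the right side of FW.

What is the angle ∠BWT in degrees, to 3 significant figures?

173°

T is at the origin; TF runs at -4.8° with length 45.2, so F = 45.2·(cos -4.8°, sin -4.8°) = (45.0, -3.78). ∠TFW = 53.0°, so FW runs at -4.8° + (180° − 53.0°) = 122° from the x-axis; with |FW| = 22.9, W = F + 22.9·(cos 122°, sin 122°) = (32.8, 15.6). FW is perpendicular to WB; with |WB| = 8.5 on the right of FW, B = W + 8.5·(0.846, 0.533) = (40.0, 20.1). Then cos ∠BWT = WB·WT / (|WB||WT|), giving 173°.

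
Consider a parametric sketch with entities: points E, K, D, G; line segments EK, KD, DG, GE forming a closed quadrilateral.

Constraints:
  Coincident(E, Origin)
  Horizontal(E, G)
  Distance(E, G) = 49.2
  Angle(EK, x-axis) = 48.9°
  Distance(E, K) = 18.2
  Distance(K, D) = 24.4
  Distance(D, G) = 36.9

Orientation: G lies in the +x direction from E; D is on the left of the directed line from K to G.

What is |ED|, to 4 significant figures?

42.58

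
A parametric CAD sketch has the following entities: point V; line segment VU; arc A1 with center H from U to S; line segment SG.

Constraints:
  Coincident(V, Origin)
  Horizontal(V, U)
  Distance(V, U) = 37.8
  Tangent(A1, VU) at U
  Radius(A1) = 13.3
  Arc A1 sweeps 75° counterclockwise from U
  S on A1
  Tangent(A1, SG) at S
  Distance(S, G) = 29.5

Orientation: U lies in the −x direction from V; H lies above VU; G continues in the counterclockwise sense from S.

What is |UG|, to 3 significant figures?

43.5

V is at the origin; V and U share the same y with |VU| = 37.8 and U on the −x side, so U = (-37.8, 0.00). Tangency of A1 to VU means the radius HU is perpendicular to VU, so H = U + (0, 13.3) = (-37.8, 13.3). On A1, U sits at bearing -90° from H; a 75° counterclockwise sweep puts S at bearing -15°, so S = H + 13.3·(cos -15°, sin -15°) = (-25.0, 9.86). The tangent condition forces HS to be normal to SG, so SG runs along (−sin -15°, cos -15°); with |SG| = 29.5, G = (-17.3, 38.4). Then |UG| = |G − U| = 43.5.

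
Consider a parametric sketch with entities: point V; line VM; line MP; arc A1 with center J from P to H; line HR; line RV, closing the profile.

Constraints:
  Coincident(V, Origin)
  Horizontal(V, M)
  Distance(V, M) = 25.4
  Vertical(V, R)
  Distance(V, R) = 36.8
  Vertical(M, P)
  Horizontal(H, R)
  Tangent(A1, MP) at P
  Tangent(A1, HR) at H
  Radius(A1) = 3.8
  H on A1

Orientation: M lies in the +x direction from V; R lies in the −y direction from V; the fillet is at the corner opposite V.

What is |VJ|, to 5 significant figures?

39.441

V is at the origin; VM is horizontal with |VM| = 25.4 and M on the +x side, so M = (25.400, 0.0000). VR is vertical with |VR| = 36.8 and R on the −y side, so R = (0.0000, -36.800). The virtual corner opposite V is at (25.400, -36.800). Since A1 is tangent to MP there, JP ⟂ MP and A1 meets HR tangentially, so JH is at right angles to HR, with radius 3.8, so the center J sits 3.8 in from both sides at J = (21.600, -33.000). Then |VJ| = |J − V| = 39.441.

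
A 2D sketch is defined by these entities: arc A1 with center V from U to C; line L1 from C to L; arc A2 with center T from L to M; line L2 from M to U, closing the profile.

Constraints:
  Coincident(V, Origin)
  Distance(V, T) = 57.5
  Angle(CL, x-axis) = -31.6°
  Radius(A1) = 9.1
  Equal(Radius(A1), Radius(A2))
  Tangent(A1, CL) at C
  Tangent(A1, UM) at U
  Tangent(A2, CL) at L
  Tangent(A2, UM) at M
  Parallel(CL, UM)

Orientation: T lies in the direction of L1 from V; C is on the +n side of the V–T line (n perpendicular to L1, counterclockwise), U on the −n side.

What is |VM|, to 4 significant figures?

58.22

Tangency of A1 to both parallel lines with radius 9.1 puts C and U at V ± 9.1·n: C = (4.768, 7.751), U = (-4.768, -7.751). Equal radii place L and M the same way about T: L = T + 9.1·n = (53.74, -22.38), M = T − 9.1·n = (44.21, -37.88). Then |VM| = |M − V| = 58.22.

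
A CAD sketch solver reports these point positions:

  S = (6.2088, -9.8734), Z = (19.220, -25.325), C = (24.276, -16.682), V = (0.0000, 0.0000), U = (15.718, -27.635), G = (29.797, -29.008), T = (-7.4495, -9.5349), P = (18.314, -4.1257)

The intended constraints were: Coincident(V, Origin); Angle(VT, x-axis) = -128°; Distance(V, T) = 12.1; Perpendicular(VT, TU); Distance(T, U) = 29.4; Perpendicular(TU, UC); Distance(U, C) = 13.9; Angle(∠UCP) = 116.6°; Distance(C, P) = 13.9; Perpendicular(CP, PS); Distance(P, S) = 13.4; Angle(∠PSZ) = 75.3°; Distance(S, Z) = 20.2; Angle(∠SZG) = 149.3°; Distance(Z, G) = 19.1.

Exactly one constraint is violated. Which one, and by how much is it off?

Distance(Z, G) = 19.1 — off by 7.90.

V = (0.00, 0.00) ✓; VT at -128.0° ✓; |VT| = 12.10 ✓; ∠(VT, TU) = 90.00° ✓; |TU| = 29.40 ✓; ∠(TU, UC) = 90.00° ✓; |UC| = 13.90 ✓; ∠UCP = 116.6° ✓; |CP| = 13.90 ✓; ∠(CP, PS) = 90.00° ✓; |PS| = 13.40 ✓; ∠PSZ = 75.30° ✓; |SZ| = 20.20 ✓; ∠SZG = 149.3° ✓; |ZG| = 11.20 ✗.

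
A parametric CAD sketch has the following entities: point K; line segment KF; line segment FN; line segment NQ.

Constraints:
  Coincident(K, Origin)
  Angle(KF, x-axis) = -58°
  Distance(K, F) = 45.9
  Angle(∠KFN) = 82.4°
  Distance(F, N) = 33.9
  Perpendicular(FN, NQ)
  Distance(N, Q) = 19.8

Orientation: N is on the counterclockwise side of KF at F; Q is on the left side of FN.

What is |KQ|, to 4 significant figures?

37.88

K is at the origin; KF runs at -58.0° with length 45.9, so F = 45.9·(cos -58.0°, sin -58.0°) = (24.32, -38.93). ∠KFN = 82.4°, so FN runs at -58.0° + (180° − 82.4°) = 39.60° from the x-axis; with |FN| = 33.9, N = F + 33.9·(cos 39.60°, sin 39.60°) = (50.44, -17.32). FN ⟂ NQ; with |NQ| = 19.8 on the left of FN, Q = N + 19.8·(-0.6374, 0.7705) = (37.82, -2.061). Then |KQ| = |Q − K| = 37.88.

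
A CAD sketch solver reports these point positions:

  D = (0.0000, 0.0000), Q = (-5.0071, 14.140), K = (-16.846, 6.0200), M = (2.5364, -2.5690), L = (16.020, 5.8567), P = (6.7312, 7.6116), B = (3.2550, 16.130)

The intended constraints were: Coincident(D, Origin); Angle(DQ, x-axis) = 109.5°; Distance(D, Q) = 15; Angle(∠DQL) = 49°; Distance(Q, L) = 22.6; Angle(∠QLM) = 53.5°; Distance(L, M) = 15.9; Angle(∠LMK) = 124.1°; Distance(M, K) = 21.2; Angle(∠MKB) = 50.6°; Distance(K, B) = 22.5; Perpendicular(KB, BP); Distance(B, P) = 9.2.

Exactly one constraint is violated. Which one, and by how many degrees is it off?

Perpendicular(KB, BP) — off by 4.50°.

D = (0.00, 0.00) ✓; DQ at 109.5° ✓; |DQ| = 15.00 ✓; ∠DQL = 49.00° ✓; |QL| = 22.60 ✓; ∠QLM = 53.50° ✓; |LM| = 15.90 ✓; ∠LMK = 124.1° ✓; |MK| = 21.20 ✓; ∠MKB = 50.60° ✓; |KB| = 22.50 ✓; ∠(KB, BP) = 94.50° ✗; |BP| = 9.200 ✓.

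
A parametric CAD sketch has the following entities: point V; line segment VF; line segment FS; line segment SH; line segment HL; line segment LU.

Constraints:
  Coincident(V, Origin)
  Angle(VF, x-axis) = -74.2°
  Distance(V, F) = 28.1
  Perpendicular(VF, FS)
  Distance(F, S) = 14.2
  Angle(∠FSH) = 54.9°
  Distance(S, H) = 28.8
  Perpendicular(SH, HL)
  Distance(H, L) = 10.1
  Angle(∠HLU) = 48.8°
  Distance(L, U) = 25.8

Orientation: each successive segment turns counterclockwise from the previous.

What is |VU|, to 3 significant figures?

21.9

SH is perpendicular to HL, so HL runs at -129°; with |HL| = 10.1, L = (-7.41, -12.8). ∠HLU = 48.8° gives LU at 2.10° from the x-axis; with |LU| = 25.8, U = (18.4, -11.9). Then |VU| = |U − V| = 21.9.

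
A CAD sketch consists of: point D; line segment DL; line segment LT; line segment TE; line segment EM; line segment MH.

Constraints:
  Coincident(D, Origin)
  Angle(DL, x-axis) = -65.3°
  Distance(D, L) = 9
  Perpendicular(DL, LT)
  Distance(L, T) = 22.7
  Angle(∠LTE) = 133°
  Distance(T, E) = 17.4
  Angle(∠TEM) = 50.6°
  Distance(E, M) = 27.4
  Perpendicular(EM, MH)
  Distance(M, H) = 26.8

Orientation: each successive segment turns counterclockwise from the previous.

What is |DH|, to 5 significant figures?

22.009

D is at the origin; DL runs at -65.3° with length 9.0, so L = (3.7608, -8.1766). DL ⟂ LT, so LT runs at 24.700°; with |LT| = 22.7, T = (24.384, 1.3090). ∠LTE = 133.0° gives TE at 71.700° from the x-axis; with |TE| = 17.4, E = (29.847, 17.829). ∠TEM = 50.6° gives EM at -158.90° from the x-axis; with |EM| = 27.4, M = (4.2845, 7.9651). The perpendicularity gives MH at right angles to EM, so MH runs at -68.900°; with |MH| = 26.8, H = (13.932, -17.038). Then |DH| = |H − D| = 22.009.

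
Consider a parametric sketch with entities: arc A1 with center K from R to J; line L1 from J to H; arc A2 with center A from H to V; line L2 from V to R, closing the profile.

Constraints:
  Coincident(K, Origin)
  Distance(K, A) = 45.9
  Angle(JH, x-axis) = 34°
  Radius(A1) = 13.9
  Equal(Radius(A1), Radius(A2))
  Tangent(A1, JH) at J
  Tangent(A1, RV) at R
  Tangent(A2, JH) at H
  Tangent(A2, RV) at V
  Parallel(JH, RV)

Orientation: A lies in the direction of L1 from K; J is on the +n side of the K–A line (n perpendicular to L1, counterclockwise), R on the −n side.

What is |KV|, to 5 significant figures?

47.959

The slot axis is L1's direction at 34.0°, so u = (cos 34.0°, sin 34.0°) = (0.82904, 0.55919) and n = (−sin 34.0°, cos 34.0°) = (-0.55919, 0.82904). K is at the origin and A lies 45.9 along u from K, so A = 45.9·u = (38.053, 25.667). Tangency of A1 to both parallel lines with radius 13.9 puts J and R at K ± 13.9·n: J = (-7.7728, 11.524), R = (7.7728, -11.524). Equal radii place H and V the same way about A: H = A + 13.9·n = (30.280, 37.191), V = A − 13.9·n = (45.826, 14.143). Then |KV| = |V − K| = 47.959.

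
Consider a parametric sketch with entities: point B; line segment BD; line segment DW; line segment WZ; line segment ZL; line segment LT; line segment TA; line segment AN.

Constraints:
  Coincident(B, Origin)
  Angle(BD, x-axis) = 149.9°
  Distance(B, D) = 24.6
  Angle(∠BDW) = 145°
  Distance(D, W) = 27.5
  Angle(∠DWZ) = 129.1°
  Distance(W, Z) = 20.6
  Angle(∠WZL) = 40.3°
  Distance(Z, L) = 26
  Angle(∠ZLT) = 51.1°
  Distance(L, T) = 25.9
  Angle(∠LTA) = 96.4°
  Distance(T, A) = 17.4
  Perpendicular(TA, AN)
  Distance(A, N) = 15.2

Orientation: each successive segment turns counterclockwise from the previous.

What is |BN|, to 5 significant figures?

57.193

B is at the origin; BD runs at 149.9° with length 24.6, so D = (-21.283, 12.337). ∠BDW = 145.0° gives DW at -175.10° from the x-axis; with |DW| = 27.5, W = (-48.682, 9.9882). ∠DWZ = 129.1° gives WZ at -124.20° from the x-axis; with |WZ| = 20.6, Z = (-60.261, -7.0497). ∠WZL = 40.3° gives ZL at 15.500° from the x-axis; with |ZL| = 26.0, L = (-35.207, -0.10146). ∠ZLT = 51.1° gives LT at 144.40° from the x-axis; with |LT| = 25.9, T = (-56.266, 14.976). ∠LTA = 96.4° gives TA at -132.00° from the x-axis; with |TA| = 17.4, A = (-67.909, 2.0448). TA is perpendicular to AN, so AN runs at -42.000°; with |AN| = 15.2, N = (-56.613, -8.1260). Then |BN| = |N − B| = 57.193.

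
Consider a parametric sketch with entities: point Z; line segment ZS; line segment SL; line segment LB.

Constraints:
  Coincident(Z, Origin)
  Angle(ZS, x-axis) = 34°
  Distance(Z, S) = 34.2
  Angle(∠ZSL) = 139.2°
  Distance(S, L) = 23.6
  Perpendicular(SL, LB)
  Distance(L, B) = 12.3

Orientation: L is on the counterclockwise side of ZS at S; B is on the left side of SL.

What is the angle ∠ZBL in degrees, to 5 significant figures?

101.48°

∠ZSL = 139.2°, so SL runs at 34.0° + (180° − 139.2°) = 74.800° from the x-axis; with |SL| = 23.6, L = S + 23.6·(cos 74.800°, sin 74.800°) = (34.541, 41.899). The perpendicularity gives LB at right angles to SL; with |LB| = 12.3 on the left of SL, B = L + 12.3·(-0.96502, 0.26219) = (22.671, 45.124). Then cos ∠ZBL = BZ·BL / (|BZ||BL|), giving 101.48°.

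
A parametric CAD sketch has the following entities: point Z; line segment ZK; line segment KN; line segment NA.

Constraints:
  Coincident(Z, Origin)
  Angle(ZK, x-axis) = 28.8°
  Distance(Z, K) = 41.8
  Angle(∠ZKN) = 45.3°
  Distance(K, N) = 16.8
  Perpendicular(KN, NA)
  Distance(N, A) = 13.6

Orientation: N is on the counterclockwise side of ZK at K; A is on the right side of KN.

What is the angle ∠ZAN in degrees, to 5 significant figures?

16.223°

Z is at the origin; ZK runs at 28.8° with length 41.8, so K = 41.8·(cos 28.8°, sin 28.8°) = (36.630, 20.137). ∠ZKN = 45.3°, so KN runs at 28.8° + (180° − 45.3°) = 163.50° from the x-axis; with |KN| = 16.8, N = K + 16.8·(cos 163.50°, sin 163.50°) = (20.521, 24.909). KN ⟂ NA; with |NA| = 13.6 on the right of KN, A = N + 13.6·(0.28402, 0.95882) = (24.384, 37.949). Then cos ∠ZAN = AZ·AN / (|AZ||AN|), giving 16.223°.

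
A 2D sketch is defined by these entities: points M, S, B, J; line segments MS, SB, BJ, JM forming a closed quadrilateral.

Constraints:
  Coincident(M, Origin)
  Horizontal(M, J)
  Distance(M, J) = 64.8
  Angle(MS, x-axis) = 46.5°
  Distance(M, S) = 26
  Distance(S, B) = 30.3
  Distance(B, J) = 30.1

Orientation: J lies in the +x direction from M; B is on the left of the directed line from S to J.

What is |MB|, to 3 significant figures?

53.7

M is at the origin; MJ is horizontal with |MJ| = 64.8 and J in +x, so J = (64.8, 0). MS runs at 46.5° with |MS| = 26.0, so S = (17.9, 18.9). B is determined by |SB| = 30.3 and |BJ| = 30.1 together: it lies at the intersection of circle(S, 30.3) and circle(J, 30.1). With |SJ| = 50.6, the foot of the radical line on SJ is 25.4 from S and the perpendicular offset is √(30.3² − 25.4²) = 16.5. Taking the left-of-SJ solution: B = (47.6, 24.7).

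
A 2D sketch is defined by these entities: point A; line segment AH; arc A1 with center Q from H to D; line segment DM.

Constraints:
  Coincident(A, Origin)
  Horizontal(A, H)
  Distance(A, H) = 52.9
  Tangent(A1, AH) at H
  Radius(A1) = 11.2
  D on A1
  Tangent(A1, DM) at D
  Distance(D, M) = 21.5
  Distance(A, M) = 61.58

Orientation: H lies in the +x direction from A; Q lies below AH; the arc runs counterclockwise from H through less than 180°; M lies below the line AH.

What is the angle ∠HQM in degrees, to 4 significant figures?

174.2°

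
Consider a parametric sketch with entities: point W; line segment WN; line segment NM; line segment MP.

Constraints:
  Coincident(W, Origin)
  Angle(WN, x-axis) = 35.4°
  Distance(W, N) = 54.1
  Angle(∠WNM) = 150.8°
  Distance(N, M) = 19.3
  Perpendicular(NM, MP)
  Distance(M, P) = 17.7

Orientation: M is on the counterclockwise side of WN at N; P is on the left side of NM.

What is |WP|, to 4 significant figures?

67.09

W is at the origin; WN runs at 35.4° with length 54.1, so N = 54.1·(cos 35.4°, sin 35.4°) = (44.10, 31.34). ∠WNM = 150.8°, so NM runs at 35.4° + (180° − 150.8°) = 64.60° from the x-axis; with |NM| = 19.3, M = N + 19.3·(cos 64.60°, sin 64.60°) = (52.38, 48.77). NM is perpendicular to MP; with |MP| = 17.7 on the left of NM, P = M + 17.7·(-0.9033, 0.4289) = (36.39, 56.37). Then |WP| = |P − W| = 67.09.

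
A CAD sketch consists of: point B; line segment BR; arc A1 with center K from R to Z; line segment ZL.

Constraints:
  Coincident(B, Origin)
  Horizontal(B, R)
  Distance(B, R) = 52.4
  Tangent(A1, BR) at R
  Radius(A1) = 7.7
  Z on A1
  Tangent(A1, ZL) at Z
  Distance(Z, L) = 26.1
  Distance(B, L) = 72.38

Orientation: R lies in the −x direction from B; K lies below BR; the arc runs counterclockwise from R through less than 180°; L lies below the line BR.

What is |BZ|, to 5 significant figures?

60.274

B is at the origin; BR is horizontal with |BR| = 52.4 and R on the −x side, so R = (-52.400, 0.0000). A1 meets BR tangentially, so KR is at right angles to BR, so K = R + (0, -7.7) = (-52.400, -7.7000). Since KZ ⟂ ZL (tangency), |KL| = √(7.7² + 26.1²) = 27.212 regardless of where Z sits on A1. So L lies on both circle(B, 72.38) and circle(K, 27.212); the below-BR intersection is L = (-65.014, -31.812). Z is the foot of the tangent from L: Z = (-59.954, -6.2070).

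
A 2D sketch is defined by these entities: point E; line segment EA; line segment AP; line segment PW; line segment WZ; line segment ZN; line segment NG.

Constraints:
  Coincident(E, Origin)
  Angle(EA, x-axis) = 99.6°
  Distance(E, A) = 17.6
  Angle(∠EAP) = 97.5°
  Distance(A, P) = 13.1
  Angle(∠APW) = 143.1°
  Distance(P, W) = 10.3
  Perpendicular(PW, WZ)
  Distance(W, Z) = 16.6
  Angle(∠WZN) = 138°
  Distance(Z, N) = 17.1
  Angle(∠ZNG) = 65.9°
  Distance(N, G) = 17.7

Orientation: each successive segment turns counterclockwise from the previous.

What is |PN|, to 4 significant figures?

29.33

The perpendicularity gives WZ at right angles to PW, so WZ runs at -51.00°; with |WZ| = 16.6, Z = (-13.58, -2.509). ∠WZN = 138.0° gives ZN at -9.000° from the x-axis; with |ZN| = 17.1, N = (3.305, -5.184). Then |PN| = |N − P| = 29.33.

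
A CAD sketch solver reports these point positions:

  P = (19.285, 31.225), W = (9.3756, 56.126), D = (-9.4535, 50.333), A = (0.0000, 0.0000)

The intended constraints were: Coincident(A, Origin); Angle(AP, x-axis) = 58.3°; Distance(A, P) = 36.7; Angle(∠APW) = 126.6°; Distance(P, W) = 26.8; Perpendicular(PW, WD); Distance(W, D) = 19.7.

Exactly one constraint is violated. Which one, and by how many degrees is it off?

Perpendicular(PW, WD) — off by 4.60°.

A = (0.00, 0.00) ✓; AP at 58.30° ✓; |AP| = 36.70 ✓; ∠APW = 126.6° ✓; |PW| = 26.80 ✓; ∠(PW, WD) = 85.40° ✗; |WD| = 19.70 ✓.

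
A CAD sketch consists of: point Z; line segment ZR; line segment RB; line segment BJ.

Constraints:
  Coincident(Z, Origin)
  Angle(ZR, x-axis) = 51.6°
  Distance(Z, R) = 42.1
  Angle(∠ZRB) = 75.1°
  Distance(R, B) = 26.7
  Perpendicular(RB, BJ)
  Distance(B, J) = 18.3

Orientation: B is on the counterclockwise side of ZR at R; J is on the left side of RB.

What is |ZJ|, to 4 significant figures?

27.44

Z is at the origin; ZR runs at 51.6° with length 42.1, so R = 42.1·(cos 51.6°, sin 51.6°) = (26.15, 32.99). ∠ZRB = 75.1°, so RB runs at 51.6° + (180° − 75.1°) = 156.5° from the x-axis; with |RB| = 26.7, B = R + 26.7·(cos 156.5°, sin 156.5°) = (1.665, 43.64). The perpendicularity gives BJ at right angles to RB; with |BJ| = 18.3 on the left of RB, J = B + 18.3·(-0.3987, -0.9171) = (-5.632, 26.86). Then |ZJ| = |J − Z| = 27.44.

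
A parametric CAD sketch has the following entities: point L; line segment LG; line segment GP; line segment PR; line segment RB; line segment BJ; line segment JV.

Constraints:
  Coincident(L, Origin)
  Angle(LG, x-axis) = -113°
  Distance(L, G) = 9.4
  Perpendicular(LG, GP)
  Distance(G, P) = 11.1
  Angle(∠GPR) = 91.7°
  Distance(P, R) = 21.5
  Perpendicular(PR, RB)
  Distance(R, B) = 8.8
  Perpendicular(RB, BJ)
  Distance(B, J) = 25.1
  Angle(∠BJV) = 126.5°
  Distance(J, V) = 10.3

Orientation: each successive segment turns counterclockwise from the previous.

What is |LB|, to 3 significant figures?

12.7

L is at the origin; LG runs at -113.0° with length 9.4, so G = (-3.67, -8.65). The perpendicularity gives GP at right angles to LG, so GP runs at -23.0°; with |GP| = 11.1, P = (6.54, -13.0). ∠GPR = 91.7° gives PR at 65.3° from the x-axis; with |PR| = 21.5, R = (15.5, 6.54). The perpendicularity gives RB at right angles to PR, so RB runs at 155°; with |RB| = 8.8, B = (7.53, 10.2). Then |LB| = |B − L| = 12.7.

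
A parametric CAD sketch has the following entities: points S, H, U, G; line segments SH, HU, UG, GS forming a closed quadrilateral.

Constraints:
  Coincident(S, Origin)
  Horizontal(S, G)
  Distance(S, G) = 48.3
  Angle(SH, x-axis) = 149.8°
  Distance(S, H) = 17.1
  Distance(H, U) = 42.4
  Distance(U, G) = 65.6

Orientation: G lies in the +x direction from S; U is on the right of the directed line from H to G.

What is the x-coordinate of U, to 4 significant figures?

-8.226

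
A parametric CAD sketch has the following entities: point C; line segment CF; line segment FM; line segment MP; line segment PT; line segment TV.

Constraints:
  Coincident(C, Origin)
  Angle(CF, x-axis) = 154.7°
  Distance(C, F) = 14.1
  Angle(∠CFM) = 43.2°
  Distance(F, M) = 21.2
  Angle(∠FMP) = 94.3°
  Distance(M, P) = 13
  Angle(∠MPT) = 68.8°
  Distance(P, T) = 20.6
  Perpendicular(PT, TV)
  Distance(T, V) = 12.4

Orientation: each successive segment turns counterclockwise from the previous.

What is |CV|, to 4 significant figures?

15.14

C is at the origin; CF runs at 154.7° with length 14.1, so F = (-12.75, 6.026). ∠CFM = 43.2° gives FM at -68.50° from the x-axis; with |FM| = 21.2, M = (-4.978, -13.70). ∠FMP = 94.3° gives MP at 17.20° from the x-axis; with |MP| = 13.0, P = (7.441, -9.855). ∠MPT = 68.8° gives PT at 128.4° from the x-axis; with |PT| = 20.6, T = (-5.355, 6.289). PT is perpendicular to TV, so TV runs at -141.6°; with |TV| = 12.4, V = (-15.07, -1.413). Then |CV| = |V − C| = 15.14.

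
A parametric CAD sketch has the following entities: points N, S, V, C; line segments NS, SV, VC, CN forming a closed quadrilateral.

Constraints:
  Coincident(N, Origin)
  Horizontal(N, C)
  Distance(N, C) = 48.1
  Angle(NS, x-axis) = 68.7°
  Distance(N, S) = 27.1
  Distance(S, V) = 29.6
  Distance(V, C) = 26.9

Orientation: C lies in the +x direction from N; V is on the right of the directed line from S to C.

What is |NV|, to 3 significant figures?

21.4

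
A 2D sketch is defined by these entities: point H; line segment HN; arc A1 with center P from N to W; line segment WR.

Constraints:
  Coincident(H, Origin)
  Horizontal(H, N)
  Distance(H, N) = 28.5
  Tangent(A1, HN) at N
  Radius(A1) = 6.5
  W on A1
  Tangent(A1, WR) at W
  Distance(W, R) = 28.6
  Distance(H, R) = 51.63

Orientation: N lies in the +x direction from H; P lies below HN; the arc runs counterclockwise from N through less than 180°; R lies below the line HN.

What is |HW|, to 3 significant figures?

25.2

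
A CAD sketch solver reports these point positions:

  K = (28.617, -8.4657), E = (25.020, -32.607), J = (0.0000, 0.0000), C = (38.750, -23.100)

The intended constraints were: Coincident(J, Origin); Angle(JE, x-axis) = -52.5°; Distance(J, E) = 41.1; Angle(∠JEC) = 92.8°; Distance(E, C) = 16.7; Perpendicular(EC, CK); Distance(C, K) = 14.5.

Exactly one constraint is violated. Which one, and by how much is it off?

Distance(C, K) = 14.5 — off by 3.30.

J = (0.00, 0.00) ✓; JE at -52.50° ✓; |JE| = 41.10 ✓; ∠JEC = 92.80° ✓; |EC| = 16.70 ✓; ∠(EC, CK) = 90.00° ✓; |CK| = 17.80 ✗.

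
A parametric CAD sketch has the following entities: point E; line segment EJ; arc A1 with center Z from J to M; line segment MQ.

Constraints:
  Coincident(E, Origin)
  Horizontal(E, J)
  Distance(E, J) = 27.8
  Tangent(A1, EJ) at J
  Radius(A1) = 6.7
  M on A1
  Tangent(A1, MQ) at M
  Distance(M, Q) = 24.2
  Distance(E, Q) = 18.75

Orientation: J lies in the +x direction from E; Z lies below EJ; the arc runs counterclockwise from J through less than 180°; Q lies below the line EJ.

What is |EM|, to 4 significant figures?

23.37

Checks: |ZM| = 6.700 ✓; ∠(ZM, MQ) = 90.00° ✓; |MQ| = 24.20 ✓; |EQ| = 18.75 ✓.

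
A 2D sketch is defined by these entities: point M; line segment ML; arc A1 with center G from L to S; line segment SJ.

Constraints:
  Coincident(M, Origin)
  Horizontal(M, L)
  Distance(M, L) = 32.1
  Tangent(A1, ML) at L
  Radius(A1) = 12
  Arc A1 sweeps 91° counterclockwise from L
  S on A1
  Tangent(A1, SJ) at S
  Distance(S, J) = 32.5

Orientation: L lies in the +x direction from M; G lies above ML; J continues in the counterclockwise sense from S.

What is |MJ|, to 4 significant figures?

62.40

M is at the origin; ML is horizontal with |ML| = 32.1 and L on the +x side, so L = (32.10, 0.000). Tangency of A1 to ML means the radius GL is perpendicular to ML, so G = L + (0, 12) = (32.10, 12.00). On A1, L sits at bearing -90° from G; a 91° counterclockwise sweep puts S at bearing 1°, so S = G + 12.0·(cos 1°, sin 1°) = (44.10, 12.21). A1 meets SJ tangentially, so GS is at right angles to SJ, so SJ runs along (−sin 1°, cos 1°); with |SJ| = 32.5, J = (43.53, 44.70). Then |MJ| = |J − M| = 62.40.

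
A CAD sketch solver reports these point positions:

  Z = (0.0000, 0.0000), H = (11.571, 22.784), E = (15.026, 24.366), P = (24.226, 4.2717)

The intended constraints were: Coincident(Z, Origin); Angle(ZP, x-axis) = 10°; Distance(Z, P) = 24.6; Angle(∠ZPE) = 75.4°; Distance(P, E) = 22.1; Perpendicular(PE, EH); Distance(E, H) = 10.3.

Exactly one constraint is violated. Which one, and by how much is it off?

Distance(E, H) = 10.3 — off by 6.50.

Z = (0.00, 0.00) ✓; ZP at 10.00° ✓; |ZP| = 24.60 ✓; ∠ZPE = 75.40° ✓; |PE| = 22.10 ✓; ∠(PE, EH) = 90.00° ✓; |EH| = 3.800 ✗.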